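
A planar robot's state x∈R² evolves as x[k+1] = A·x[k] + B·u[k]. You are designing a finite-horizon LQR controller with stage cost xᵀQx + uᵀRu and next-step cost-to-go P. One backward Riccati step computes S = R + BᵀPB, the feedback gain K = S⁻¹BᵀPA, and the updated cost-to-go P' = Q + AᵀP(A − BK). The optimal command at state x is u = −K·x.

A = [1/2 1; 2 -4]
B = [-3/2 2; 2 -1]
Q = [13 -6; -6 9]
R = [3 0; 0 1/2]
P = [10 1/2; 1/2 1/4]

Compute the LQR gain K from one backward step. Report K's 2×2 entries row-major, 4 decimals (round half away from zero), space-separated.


0.1534 -0.3264 0.4002 0.1921

BᵀP = [-14.0000 -0.2500; 19.5000 0.7500]
S = R + BᵀPB = [3 0; 0 1/2] + [20.5000 -27.7500; -27.7500 38.2500] = [23.5000 -27.7500; -27.7500 38.7500]
BᵀPA = [-7.5000 -13.0000; 11.2500 16.5000]
K = S⁻¹·BᵀPA = [0.1534 -0.3264; 0.4002 0.1921]
A−BK = [-0.0703 0.1263; 2.0934 -3.1552]
AᵀP(A−BK) = [1.1485 -1.6087; -1.6087 2.5878]
P' = Q + AᵀP(A−BK) = [14.1485 -7.6087; -7.6087 11.5878]
tr(P') = 25.7363


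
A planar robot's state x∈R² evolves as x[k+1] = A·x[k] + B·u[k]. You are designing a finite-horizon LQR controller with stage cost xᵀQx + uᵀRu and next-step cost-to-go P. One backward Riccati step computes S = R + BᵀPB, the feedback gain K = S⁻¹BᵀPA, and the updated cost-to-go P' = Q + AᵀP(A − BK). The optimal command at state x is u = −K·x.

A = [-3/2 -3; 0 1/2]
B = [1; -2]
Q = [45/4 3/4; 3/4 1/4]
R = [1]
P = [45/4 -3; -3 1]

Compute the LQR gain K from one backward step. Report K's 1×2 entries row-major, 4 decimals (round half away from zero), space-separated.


BᵀP = [17.2500 -5.0000]
S = R + BᵀPB = [1] + [27.2500] = [28.2500]
BᵀPA = [-25.8750 -54.2500]
K = S⁻¹·BᵀPA = [-0.9159 -1.9204]
A−BK = [-0.5841 -1.0796; -1.8319 -3.3407]
AᵀP(A−BK) = [1.6128 3.1858; 3.1858 6.3208]
P' = Q + AᵀP(A−BK) = [12.8628 3.9358; 3.9358 6.5708]
tr(P') = 19.4336

-0.9159 -1.9204


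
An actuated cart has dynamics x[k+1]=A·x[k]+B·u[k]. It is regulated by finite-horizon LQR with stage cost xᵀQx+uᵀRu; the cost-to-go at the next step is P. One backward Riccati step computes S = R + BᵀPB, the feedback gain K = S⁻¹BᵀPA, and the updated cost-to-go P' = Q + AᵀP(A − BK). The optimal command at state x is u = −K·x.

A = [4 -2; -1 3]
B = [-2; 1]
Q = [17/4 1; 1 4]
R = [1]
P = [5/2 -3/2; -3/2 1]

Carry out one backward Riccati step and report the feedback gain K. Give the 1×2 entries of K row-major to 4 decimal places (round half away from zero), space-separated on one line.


-1.6667 1.3889

BᵀP = [-6.5000 4.0000]
S = R + BᵀPB = [1] + [17.0000] = [18.0000]
BᵀPA = [-30.0000 25.0000]
K = S⁻¹·BᵀPA = [-1.6667 1.3889]
A−BK = [0.6667 0.7778; 0.6667 1.6111]
AᵀP(A−BK) = [3.0000 -2.3333; -2.3333 2.2778]
P' = Q + AᵀP(A−BK) = [7.2500 -1.3333; -1.3333 6.2778]
tr(P') = 13.5278


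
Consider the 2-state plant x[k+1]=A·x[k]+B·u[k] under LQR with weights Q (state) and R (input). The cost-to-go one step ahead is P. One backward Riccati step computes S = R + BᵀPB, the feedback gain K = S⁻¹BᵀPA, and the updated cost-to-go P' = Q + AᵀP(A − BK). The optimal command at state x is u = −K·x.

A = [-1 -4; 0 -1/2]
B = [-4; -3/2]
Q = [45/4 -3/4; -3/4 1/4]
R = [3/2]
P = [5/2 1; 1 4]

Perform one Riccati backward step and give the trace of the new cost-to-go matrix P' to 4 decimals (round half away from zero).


15.2680

BᵀP = [-11.5000 -10.0000]
S = R + BᵀPB = [3/2] + [61.0000] = [62.5000]
BᵀPA = [11.5000 51.0000]
K = S⁻¹·BᵀPA = [0.1840 0.8160]
A−BK = [-0.2640 -0.7360; 0.2760 0.7240]
AᵀP(A−BK) = [0.3840 1.1160; 1.1160 3.3840]
P' = Q + AᵀP(A−BK) = [11.6340 0.3660; 0.3660 3.6340]
tr(P') = 15.2680


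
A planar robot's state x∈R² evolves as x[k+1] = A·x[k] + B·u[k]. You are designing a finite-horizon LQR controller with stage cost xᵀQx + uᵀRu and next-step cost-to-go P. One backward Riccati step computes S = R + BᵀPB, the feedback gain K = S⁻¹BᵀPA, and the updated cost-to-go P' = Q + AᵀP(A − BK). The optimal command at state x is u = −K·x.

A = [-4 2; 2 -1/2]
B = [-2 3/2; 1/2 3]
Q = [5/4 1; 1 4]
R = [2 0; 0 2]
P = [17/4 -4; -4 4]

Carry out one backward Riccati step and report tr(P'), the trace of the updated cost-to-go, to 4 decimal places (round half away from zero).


BᵀP = [-10.5000 10.0000; -5.6250 6.0000]
S = R + BᵀPB = [2 0; 0 2] + [26.0000 14.2500; 14.2500 9.5625] = [28.0000 14.2500; 14.2500 11.5625]
BᵀPA = [62.0000 -26.0000; 34.5000 -14.2500]
K = S⁻¹·BᵀPA = [1.8664 -0.8084; 0.6836 -0.2361]
A−BK = [-1.2926 0.7374; -0.9839 0.6126]
AᵀP(A−BK) = [8.7002 -3.7328; -3.7328 1.6168]
P' = Q + AᵀP(A−BK) = [9.9502 -2.7328; -2.7328 5.6168]
tr(P') = 15.5669

15.5669


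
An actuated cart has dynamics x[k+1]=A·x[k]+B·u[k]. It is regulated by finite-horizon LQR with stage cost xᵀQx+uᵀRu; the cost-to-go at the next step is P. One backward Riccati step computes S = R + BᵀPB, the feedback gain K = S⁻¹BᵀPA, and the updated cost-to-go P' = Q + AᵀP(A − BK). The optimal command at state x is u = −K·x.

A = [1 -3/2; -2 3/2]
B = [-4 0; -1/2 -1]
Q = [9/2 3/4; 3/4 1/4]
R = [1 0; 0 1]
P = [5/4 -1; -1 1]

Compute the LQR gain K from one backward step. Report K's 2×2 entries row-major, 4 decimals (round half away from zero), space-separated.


-0.5618 0.6067 0.5169 -0.4382

BᵀP = [-4.5000 3.5000; 1.0000 -1.0000]
S = R + BᵀPB = [1 0; 0 1] + [16.2500 -3.5000; -3.5000 1.0000] = [17.2500 -3.5000; -3.5000 2.0000]
BᵀPA = [-11.5000 12.0000; 3.0000 -3.0000]
K = S⁻¹·BᵀPA = [-0.5618 0.6067; 0.5169 -0.4382]
A−BK = [-1.2472 0.9270; -1.7640 1.3652]
AᵀP(A−BK) = [1.2388 -1.0829; -1.0829 0.9670]
P' = Q + AᵀP(A−BK) = [5.7388 -0.3329; -0.3329 1.2170]
tr(P') = 6.9558


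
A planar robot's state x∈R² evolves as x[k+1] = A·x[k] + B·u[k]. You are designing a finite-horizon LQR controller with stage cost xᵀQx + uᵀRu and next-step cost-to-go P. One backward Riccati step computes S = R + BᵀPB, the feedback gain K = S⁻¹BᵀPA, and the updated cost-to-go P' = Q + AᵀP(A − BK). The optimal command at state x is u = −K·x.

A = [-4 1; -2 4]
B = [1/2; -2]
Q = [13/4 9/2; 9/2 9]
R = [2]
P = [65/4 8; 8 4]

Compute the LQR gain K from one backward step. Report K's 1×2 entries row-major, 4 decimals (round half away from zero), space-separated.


BᵀP = [-7.8750 -4.0000]
S = R + BᵀPB = [2] + [4.0625] = [6.0625]
BᵀPA = [39.5000 -23.8750]
K = S⁻¹·BᵀPA = [6.5155 -3.9381]
A−BK = [-7.2577 2.9691; 11.0309 -3.8763]
AᵀP(A−BK) = [146.6392 -85.4433; -85.4433 50.2268]
P' = Q + AᵀP(A−BK) = [149.8892 -80.9433; -80.9433 59.2268]
tr(P') = 209.1160

6.5155 -3.9381


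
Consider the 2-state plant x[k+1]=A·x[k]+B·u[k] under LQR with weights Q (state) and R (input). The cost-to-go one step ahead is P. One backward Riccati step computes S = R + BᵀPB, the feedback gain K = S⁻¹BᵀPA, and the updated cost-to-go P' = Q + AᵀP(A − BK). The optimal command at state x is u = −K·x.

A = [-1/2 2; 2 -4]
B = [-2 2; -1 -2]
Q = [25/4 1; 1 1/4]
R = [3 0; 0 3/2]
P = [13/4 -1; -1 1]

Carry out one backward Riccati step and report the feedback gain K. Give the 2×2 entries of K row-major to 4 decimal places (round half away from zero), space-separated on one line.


BᵀP = [-5.5000 1.0000; 8.5000 -4.0000]
S = R + BᵀPB = [3 0; 0 3/2] + [10.0000 -13.0000; -13.0000 25.0000] = [13.0000 -13.0000; -13.0000 26.5000]
BᵀPA = [4.7500 -15.0000; -12.2500 33.0000]
K = S⁻¹·BᵀPA = [-0.1902 0.1795; -0.5556 1.3333]
A−BK = [0.2308 -0.3077; 0.6987 -1.1538]
AᵀP(A−BK) = [0.9103 -1.7692; -1.7692 3.6923]
P' = Q + AᵀP(A−BK) = [7.1603 -0.7692; -0.7692 3.9423]
tr(P') = 11.1026

-0.1902 0.1795 -0.5556 1.3333


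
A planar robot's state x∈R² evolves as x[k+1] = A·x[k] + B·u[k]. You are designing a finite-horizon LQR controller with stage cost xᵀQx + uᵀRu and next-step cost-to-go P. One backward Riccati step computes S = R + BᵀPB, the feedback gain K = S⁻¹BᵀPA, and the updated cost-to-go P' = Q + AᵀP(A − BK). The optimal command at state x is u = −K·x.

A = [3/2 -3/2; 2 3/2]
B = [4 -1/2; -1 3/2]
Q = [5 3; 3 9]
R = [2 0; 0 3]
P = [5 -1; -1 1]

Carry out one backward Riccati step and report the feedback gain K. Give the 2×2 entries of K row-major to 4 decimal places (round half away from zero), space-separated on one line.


0.3366 -0.3713 0.5074 0.2896

BᵀP = [21.0000 -5.0000; -4.0000 2.0000]
S = R + BᵀPB = [2 0; 0 3] + [89.0000 -18.0000; -18.0000 5.0000] = [91.0000 -18.0000; -18.0000 8.0000]
BᵀPA = [21.5000 -39.0000; -2.0000 9.0000]
K = S⁻¹·BᵀPA = [0.3366 -0.3713; 0.5074 0.2896]
A−BK = [0.4072 0.1300; 1.5755 0.6943]
AᵀP(A−BK) = [3.0272 1.0619; 1.0619 0.9134]
P' = Q + AᵀP(A−BK) = [8.0272 4.0619; 4.0619 9.9134]
tr(P') = 17.9406


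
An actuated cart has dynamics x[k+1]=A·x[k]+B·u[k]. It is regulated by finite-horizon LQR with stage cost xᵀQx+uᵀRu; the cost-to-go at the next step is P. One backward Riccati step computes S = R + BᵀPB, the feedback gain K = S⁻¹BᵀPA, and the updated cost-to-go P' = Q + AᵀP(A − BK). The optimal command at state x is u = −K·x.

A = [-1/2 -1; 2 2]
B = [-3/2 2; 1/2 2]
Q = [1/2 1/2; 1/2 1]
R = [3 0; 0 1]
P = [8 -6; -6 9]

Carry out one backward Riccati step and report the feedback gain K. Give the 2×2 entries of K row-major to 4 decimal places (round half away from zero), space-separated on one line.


BᵀP = [-15.0000 13.5000; 4.0000 6.0000]
S = R + BᵀPB = [3 0; 0 1] + [29.2500 -3.0000; -3.0000 20.0000] = [32.2500 -3.0000; -3.0000 21.0000]
BᵀPA = [34.5000 42.0000; 10.0000 8.0000]
K = S⁻¹·BᵀPA = [1.1291 1.3558; 0.6375 0.5746]
A−BK = [-0.0814 -0.1156; 0.1605 0.1728]
AᵀP(A−BK) = [4.6723 5.4792; 5.4792 6.4602]
P' = Q + AᵀP(A−BK) = [5.1723 5.9792; 5.9792 7.4602]
tr(P') = 12.6324

1.1291 1.3558 0.6375 0.5746


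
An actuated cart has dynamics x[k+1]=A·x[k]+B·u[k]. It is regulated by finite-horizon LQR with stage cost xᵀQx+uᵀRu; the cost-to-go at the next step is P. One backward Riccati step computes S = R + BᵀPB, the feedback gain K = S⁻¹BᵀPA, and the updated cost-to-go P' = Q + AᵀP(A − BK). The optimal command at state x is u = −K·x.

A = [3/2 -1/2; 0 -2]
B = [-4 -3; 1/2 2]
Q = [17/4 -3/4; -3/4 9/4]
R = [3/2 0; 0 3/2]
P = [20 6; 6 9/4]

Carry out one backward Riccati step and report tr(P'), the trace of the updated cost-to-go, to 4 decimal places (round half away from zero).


BᵀP = [-77.0000 -22.8750; -48.0000 -13.5000]
S = R + BᵀPB = [3/2 0; 0 3/2] + [296.5625 185.2500; 185.2500 117.0000] = [298.0625 185.2500; 185.2500 118.5000]
BᵀPA = [-115.5000 84.2500; -72.0000 51.0000]
K = S⁻¹·BᵀPA = [-0.3478 0.5344; -0.0639 -0.4050]
A−BK = [-0.0829 0.4225; 0.3018 -1.4572]
AᵀP(A−BK) = [0.2297 -0.4400; -0.4400 1.6342]
P' = Q + AᵀP(A−BK) = [4.4797 -1.1900; -1.1900 3.8842]
tr(P') = 8.3639

8.3639


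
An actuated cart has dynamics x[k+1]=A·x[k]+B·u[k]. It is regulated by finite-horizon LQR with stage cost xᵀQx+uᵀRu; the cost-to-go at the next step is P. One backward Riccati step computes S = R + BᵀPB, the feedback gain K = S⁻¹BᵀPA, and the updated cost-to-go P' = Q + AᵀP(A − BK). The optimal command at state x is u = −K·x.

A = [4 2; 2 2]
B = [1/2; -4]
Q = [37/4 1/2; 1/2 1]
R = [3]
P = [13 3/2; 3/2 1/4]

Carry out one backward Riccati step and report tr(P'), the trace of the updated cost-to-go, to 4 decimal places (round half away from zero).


BᵀP = [0.5000 -0.2500]
S = R + BᵀPB = [3] + [1.2500] = [4.2500]
BᵀPA = [1.5000 0.5000]
K = S⁻¹·BᵀPA = [0.3529 0.1176]
A−BK = [3.8235 1.9412; 3.4118 2.4706]
AᵀP(A−BK) = [232.4706 122.8235; 122.8235 64.9412]
P' = Q + AᵀP(A−BK) = [241.7206 123.3235; 123.3235 65.9412]
tr(P') = 307.6618

307.6618


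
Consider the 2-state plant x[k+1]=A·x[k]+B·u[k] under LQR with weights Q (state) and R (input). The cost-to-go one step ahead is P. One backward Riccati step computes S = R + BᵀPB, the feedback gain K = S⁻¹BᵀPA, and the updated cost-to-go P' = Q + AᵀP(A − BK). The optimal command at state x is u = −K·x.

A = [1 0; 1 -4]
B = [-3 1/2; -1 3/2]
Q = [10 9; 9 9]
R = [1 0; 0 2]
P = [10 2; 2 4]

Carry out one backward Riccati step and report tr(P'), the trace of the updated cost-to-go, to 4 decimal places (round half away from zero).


BᵀP = [-32.0000 -10.0000; 8.0000 7.0000]
S = R + BᵀPB = [1 0; 0 2] + [106.0000 -31.0000; -31.0000 14.5000] = [107.0000 -31.0000; -31.0000 16.5000]
BᵀPA = [-42.0000 40.0000; 15.0000 -28.0000]
K = S⁻¹·BᵀPA = [-0.2834 -0.2585; 0.3766 -2.1827]
A−BK = [-0.0385 0.3157; 0.1516 -0.9845]
AᵀP(A−BK) = [0.4475 -2.1181; -2.1181 13.2256]
P' = Q + AᵀP(A−BK) = [10.4475 6.8819; 6.8819 22.2256]
tr(P') = 32.6731

32.6731


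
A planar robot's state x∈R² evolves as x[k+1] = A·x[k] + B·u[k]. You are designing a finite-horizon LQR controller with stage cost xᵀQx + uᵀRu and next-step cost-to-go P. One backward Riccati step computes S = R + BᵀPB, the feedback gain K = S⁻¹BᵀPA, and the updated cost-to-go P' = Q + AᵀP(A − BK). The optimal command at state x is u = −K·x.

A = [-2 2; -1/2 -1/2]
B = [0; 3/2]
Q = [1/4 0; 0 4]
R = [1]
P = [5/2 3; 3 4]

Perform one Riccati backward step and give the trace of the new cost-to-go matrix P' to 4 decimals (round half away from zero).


8.2500

BᵀP = [4.5000 6.0000]
S = R + BᵀPB = [1] + [9.0000] = [10.0000]
BᵀPA = [-12.0000 6.0000]
K = S⁻¹·BᵀPA = [-1.2000 0.6000]
A−BK = [-2.0000 2.0000; 1.3000 -1.4000]
AᵀP(A−BK) = [2.6000 -1.8000; -1.8000 1.4000]
P' = Q + AᵀP(A−BK) = [2.8500 -1.8000; -1.8000 5.4000]
tr(P') = 8.2500


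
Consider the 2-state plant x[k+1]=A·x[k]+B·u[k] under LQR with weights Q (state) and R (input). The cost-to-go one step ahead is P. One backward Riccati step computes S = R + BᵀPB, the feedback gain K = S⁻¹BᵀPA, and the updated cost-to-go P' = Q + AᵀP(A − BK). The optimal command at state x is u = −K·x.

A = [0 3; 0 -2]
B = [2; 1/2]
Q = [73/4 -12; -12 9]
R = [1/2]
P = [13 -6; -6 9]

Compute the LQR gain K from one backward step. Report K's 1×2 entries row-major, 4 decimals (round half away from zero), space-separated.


BᵀP = [23.0000 -7.5000]
S = R + BᵀPB = [1/2] + [42.2500] = [42.7500]
BᵀPA = [0.0000 84.0000]
K = S⁻¹·BᵀPA = [0.0000 1.9649]
A−BK = [0.0000 -0.9298; 0.0000 -2.9825]
AᵀP(A−BK) = [0.0000 0.0000; 0.0000 59.9474]
P' = Q + AᵀP(A−BK) = [18.2500 -12.0000; -12.0000 68.9474]
tr(P') = 87.1974

0.0000 1.9649


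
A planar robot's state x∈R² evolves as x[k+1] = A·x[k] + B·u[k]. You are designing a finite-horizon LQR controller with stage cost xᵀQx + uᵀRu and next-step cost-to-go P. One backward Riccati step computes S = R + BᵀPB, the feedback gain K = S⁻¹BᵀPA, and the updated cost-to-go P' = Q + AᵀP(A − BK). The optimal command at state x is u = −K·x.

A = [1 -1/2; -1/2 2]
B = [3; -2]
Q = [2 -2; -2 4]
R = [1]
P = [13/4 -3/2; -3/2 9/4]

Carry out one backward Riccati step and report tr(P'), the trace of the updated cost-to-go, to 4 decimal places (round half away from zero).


BᵀP = [12.7500 -9.0000]
S = R + BᵀPB = [1] + [56.2500] = [57.2500]
BᵀPA = [17.2500 -24.3750]
K = S⁻¹·BᵀPA = [0.3013 -0.4258]
A−BK = [0.0961 0.7773; 0.1026 1.1485]
AᵀP(A−BK) = [0.1149 0.0944; 0.0944 2.4345]
P' = Q + AᵀP(A−BK) = [2.1149 -1.9056; -1.9056 6.4345]
tr(P') = 8.5494

8.5494


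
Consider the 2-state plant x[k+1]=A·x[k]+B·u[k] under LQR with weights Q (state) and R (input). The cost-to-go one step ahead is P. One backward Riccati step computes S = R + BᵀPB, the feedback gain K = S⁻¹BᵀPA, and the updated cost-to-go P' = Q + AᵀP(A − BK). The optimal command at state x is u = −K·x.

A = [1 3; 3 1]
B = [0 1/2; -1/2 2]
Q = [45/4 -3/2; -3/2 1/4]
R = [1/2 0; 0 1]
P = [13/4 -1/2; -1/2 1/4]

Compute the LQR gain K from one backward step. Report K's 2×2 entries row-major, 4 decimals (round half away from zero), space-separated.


BᵀP = [0.2500 -0.1250; 0.6250 0.2500]
S = R + BᵀPB = [1/2 0; 0 1] + [0.0625 -0.1250; -0.1250 0.8125] = [0.5625 -0.1250; -0.1250 1.8125]
BᵀPA = [-0.1250 0.6250; 1.3750 2.1250]
K = S⁻¹·BᵀPA = [-0.0545 1.3930; 0.7549 1.2685]
A−BK = [0.6226 2.3658; 1.4630 -0.8405]
AᵀP(A−BK) = [1.4553 3.9300; 3.9300 22.9339]
P' = Q + AᵀP(A−BK) = [12.7053 2.4300; 2.4300 23.1839]
tr(P') = 35.8891

-0.0545 1.3930 0.7549 1.2685


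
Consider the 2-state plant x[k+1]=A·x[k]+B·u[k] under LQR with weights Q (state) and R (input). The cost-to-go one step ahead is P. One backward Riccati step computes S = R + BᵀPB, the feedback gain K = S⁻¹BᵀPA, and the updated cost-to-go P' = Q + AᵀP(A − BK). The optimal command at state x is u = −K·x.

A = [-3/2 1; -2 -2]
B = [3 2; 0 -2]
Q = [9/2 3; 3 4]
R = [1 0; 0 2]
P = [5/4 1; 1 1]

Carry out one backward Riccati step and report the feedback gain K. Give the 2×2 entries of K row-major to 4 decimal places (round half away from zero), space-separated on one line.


BᵀP = [3.7500 3.0000; 0.5000 0.0000]
S = R + BᵀPB = [1 0; 0 2] + [11.2500 1.5000; 1.5000 1.0000] = [12.2500 1.5000; 1.5000 3.0000]
BᵀPA = [-11.6250 -2.2500; -0.7500 0.5000]
K = S⁻¹·BᵀPA = [-0.9783 -0.2174; 0.2391 0.2754]
A−BK = [0.9565 1.1014; -1.5217 -1.4493]
AᵀP(A−BK) = [1.6196 0.8043; 0.8043 0.6232]
P' = Q + AᵀP(A−BK) = [6.1196 3.8043; 3.8043 4.6232]
tr(P') = 10.7428

-0.9783 -0.2174 0.2391 0.2754


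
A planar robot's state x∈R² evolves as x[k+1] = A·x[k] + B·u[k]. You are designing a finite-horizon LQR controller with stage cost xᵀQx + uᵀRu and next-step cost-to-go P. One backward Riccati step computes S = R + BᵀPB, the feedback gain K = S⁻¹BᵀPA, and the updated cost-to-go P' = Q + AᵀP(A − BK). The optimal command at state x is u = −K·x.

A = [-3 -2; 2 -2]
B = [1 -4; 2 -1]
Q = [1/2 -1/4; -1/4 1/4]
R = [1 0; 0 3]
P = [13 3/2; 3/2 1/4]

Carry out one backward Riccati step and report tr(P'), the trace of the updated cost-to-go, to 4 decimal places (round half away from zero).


BᵀP = [16.0000 2.0000; -53.5000 -6.2500]
S = R + BᵀPB = [1 0; 0 3] + [20.0000 -66.0000; -66.0000 220.2500] = [21.0000 -66.0000; -66.0000 223.2500]
BᵀPA = [-44.0000 -36.0000; 148.0000 119.5000]
K = S⁻¹·BᵀPA = [-0.1655 -0.4515; 0.6140 0.4018]
A−BK = [-0.3785 0.0587; 2.9451 -0.6953]
AᵀP(A−BK) = [1.8450 0.6682; 0.6682 0.7314]
P' = Q + AᵀP(A−BK) = [2.3450 0.4182; 0.4182 0.9814]
tr(P') = 3.3264

3.3264


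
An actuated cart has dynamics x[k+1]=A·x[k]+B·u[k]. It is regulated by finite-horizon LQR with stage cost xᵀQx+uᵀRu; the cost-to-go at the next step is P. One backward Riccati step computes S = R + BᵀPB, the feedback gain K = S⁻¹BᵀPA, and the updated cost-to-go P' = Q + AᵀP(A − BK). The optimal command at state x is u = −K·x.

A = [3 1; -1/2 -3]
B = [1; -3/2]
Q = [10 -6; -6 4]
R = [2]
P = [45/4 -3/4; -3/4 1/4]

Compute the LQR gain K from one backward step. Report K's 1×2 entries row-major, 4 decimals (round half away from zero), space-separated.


BᵀP = [12.3750 -1.1250]
S = R + BᵀPB = [2] + [14.0625] = [16.0625]
BᵀPA = [37.6875 15.7500]
K = S⁻¹·BᵀPA = [2.3463 0.9805]
A−BK = [0.6537 0.0195; 3.0195 -1.5292]
AᵀP(A−BK) = [15.1362 4.2957; 4.2957 2.5564]
P' = Q + AᵀP(A−BK) = [25.1362 -1.7043; -1.7043 6.5564]
tr(P') = 31.6926

2.3463 0.9805


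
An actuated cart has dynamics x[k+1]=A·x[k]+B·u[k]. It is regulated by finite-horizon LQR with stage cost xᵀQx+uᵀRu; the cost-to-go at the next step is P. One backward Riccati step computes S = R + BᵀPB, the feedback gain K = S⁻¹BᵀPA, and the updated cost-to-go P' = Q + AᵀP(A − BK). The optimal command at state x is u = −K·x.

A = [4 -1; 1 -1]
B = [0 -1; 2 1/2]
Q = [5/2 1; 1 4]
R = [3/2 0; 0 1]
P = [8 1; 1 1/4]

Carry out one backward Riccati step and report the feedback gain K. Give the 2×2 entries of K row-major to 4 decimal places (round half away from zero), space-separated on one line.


BᵀP = [2.0000 0.5000; -7.5000 -0.8750]
S = R + BᵀPB = [3/2 0; 0 1] + [1.0000 -1.7500; -1.7500 7.0625] = [2.5000 -1.7500; -1.7500 8.0625]
BᵀPA = [8.5000 -2.5000; -30.8750 8.3750]
K = S⁻¹·BᵀPA = [0.8483 -0.3218; -3.6453 0.9689]
A−BK = [0.3547 -0.0311; 1.1261 -0.8410]
AᵀP(A−BK) = [16.4899 -4.5996; -4.5996 1.3309]
P' = Q + AᵀP(A−BK) = [18.9899 -3.5996; -3.5996 5.3309]
tr(P') = 24.3208

0.8483 -0.3218 -3.6453 0.9689


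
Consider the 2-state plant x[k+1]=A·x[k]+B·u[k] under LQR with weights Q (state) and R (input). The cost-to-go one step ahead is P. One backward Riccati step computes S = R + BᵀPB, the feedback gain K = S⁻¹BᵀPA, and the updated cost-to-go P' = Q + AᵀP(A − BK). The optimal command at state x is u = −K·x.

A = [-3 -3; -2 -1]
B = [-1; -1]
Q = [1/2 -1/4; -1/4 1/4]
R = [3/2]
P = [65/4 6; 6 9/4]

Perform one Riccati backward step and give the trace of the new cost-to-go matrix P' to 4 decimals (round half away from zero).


20.1387

BᵀP = [-22.2500 -8.2500]
S = R + BᵀPB = [3/2] + [30.5000] = [32.0000]
BᵀPA = [83.2500 75.0000]
K = S⁻¹·BᵀPA = [2.6016 2.3438]
A−BK = [-0.3984 -0.6563; 0.6016 1.3438]
AᵀP(A−BK) = [10.6699 9.6328; 9.6328 8.7188]
P' = Q + AᵀP(A−BK) = [11.1699 9.3828; 9.3828 8.9688]
tr(P') = 20.1387


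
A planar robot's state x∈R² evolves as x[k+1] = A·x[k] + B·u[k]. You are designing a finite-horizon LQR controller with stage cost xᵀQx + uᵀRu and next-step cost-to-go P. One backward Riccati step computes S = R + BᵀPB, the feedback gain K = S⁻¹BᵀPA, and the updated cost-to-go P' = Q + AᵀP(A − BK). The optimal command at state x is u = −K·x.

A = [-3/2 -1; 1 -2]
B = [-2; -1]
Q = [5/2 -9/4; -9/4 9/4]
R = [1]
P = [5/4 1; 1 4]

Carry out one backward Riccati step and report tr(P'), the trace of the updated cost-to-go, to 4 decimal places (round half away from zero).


12.6116

BᵀP = [-3.5000 -6.0000]
S = R + BᵀPB = [1] + [13.0000] = [14.0000]
BᵀPA = [-0.7500 15.5000]
K = S⁻¹·BᵀPA = [-0.0536 1.1071]
A−BK = [-1.6071 1.2143; 0.9464 -0.8929]
AᵀP(A−BK) = [3.7723 -3.2946; -3.2946 4.0893]
P' = Q + AᵀP(A−BK) = [6.2723 -5.5446; -5.5446 6.3393]
tr(P') = 12.6116


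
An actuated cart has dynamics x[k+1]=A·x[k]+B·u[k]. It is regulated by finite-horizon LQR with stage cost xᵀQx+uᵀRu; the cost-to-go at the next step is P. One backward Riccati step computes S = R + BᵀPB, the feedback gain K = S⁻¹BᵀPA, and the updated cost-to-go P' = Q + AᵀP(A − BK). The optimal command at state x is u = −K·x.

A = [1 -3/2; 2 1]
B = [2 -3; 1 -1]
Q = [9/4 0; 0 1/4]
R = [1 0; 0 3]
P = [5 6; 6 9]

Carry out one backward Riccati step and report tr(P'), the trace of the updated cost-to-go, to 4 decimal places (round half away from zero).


BᵀP = [16.0000 21.0000; -21.0000 -27.0000]
S = R + BᵀPB = [1 0; 0 3] + [53.0000 -69.0000; -69.0000 90.0000] = [54.0000 -69.0000; -69.0000 93.0000]
BᵀPA = [58.0000 -3.0000; -75.0000 4.5000]
K = S⁻¹·BᵀPA = [0.8391 0.1207; -0.1839 0.1379]
A−BK = [-1.2299 -1.3276; 0.9770 1.0172]
AᵀP(A−BK) = [2.5402 1.8448; 1.8448 1.9914]
P' = Q + AᵀP(A−BK) = [4.7902 1.8448; 1.8448 2.2414]
tr(P') = 7.0316

7.0316


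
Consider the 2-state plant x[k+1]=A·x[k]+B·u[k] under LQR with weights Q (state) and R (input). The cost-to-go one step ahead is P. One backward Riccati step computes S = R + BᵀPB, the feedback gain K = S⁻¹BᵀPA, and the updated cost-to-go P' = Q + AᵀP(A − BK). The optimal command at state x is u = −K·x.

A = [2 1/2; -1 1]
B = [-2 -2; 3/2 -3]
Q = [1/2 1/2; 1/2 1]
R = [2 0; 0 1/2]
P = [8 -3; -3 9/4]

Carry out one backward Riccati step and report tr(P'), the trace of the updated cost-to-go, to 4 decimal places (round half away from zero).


BᵀP = [-20.5000 9.3750; -7.0000 -0.7500]
S = R + BᵀPB = [2 0; 0 1/2] + [55.0625 12.8750; 12.8750 16.2500] = [57.0625 12.8750; 12.8750 16.7500]
BᵀPA = [-50.3750 -0.8750; -13.2500 -4.2500]
K = S⁻¹·BᵀPA = [-0.8521 0.0507; -0.1361 -0.2927]
A−BK = [0.0237 0.0160; -0.1301 0.0458]
AᵀP(A−BK) = [1.5224 -0.0739; -0.0739 0.0504]
P' = Q + AᵀP(A−BK) = [2.0224 0.4261; 0.4261 1.0504]
tr(P') = 3.0728

3.0728


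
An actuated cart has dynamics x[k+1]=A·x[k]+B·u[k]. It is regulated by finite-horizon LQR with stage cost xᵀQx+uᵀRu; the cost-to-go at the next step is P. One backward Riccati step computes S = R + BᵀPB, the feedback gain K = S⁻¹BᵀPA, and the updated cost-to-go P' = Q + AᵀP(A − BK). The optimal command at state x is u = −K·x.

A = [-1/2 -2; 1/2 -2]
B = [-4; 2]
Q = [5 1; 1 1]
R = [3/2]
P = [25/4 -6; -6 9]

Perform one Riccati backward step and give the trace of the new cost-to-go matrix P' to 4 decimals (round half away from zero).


BᵀP = [-37.0000 42.0000]
S = R + BᵀPB = [3/2] + [232.0000] = [233.5000]
BᵀPA = [39.5000 -10.0000]
K = S⁻¹·BᵀPA = [0.1692 -0.0428]
A−BK = [0.1767 -2.1713; 0.1617 -1.9143]
AᵀP(A−BK) = [0.1305 -1.0584; -1.0584 12.5717]
P' = Q + AᵀP(A−BK) = [5.1305 -0.0584; -0.0584 13.5717]
tr(P') = 18.7022

18.7022


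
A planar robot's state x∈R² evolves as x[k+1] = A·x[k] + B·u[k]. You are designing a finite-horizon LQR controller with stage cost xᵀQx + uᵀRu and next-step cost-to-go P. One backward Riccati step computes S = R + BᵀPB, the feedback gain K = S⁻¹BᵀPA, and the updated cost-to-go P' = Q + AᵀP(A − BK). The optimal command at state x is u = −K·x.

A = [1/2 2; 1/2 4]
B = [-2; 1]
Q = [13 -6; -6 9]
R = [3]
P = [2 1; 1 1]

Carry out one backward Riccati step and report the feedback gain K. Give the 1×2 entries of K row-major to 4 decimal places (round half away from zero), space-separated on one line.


BᵀP = [-3.0000 -1.0000]
S = R + BᵀPB = [3] + [5.0000] = [8.0000]
BᵀPA = [-2.0000 -10.0000]
K = S⁻¹·BᵀPA = [-0.2500 -1.2500]
A−BK = [0.0000 -0.5000; 0.7500 5.2500]
AᵀP(A−BK) = [0.7500 4.5000; 4.5000 27.5000]
P' = Q + AᵀP(A−BK) = [13.7500 -1.5000; -1.5000 36.5000]
tr(P') = 50.2500

-0.2500 -1.2500


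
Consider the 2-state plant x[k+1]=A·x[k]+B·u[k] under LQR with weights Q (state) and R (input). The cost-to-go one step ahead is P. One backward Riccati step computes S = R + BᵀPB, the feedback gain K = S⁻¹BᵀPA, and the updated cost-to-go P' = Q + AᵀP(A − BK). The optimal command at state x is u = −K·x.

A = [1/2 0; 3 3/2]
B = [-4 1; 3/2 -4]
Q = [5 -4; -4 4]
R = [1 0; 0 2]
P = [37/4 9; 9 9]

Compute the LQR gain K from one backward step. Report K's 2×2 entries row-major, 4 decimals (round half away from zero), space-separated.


-0.4752 -0.1720 -0.7540 -0.3491

BᵀP = [-23.5000 -22.5000; -26.7500 -27.0000]
S = R + BᵀPB = [1 0; 0 2] + [60.2500 66.5000; 66.5000 81.2500] = [61.2500 66.5000; 66.5000 83.2500]
BᵀPA = [-79.2500 -33.7500; -94.3750 -40.5000]
K = S⁻¹·BᵀPA = [-0.4752 -0.1720; -0.7540 -0.3491]
A−BK = [-0.6468 -0.3391; 0.6966 0.3618]
AᵀP(A−BK) = [1.4899 0.6732; 0.6732 0.3067]
P' = Q + AᵀP(A−BK) = [6.4899 -3.3268; -3.3268 4.3067]
tr(P') = 10.7966


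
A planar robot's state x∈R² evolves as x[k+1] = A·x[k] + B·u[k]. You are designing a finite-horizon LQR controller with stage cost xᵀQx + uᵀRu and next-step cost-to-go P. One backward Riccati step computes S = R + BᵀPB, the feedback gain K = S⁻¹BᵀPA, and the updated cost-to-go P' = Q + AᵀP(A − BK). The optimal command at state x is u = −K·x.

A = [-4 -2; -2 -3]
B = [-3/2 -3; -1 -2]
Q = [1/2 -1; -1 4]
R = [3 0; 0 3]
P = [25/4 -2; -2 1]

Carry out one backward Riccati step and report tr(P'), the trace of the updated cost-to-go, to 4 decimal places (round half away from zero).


11.2801

BᵀP = [-7.3750 2.0000; -14.7500 4.0000]
S = R + BᵀPB = [3 0; 0 3] + [9.0625 18.1250; 18.1250 36.2500] = [12.0625 18.1250; 18.1250 39.2500]
BᵀPA = [25.5000 8.7500; 51.0000 17.5000]
K = S⁻¹·BᵀPA = [0.5278 0.1811; 1.0556 0.3622]
A−BK = [-0.0414 -0.6417; 0.6391 -2.0944]
AᵀP(A−BK) = [4.7038 0.9082; 0.9082 2.0763]
P' = Q + AᵀP(A−BK) = [5.2038 -0.0918; -0.0918 6.0763]
tr(P') = 11.2801


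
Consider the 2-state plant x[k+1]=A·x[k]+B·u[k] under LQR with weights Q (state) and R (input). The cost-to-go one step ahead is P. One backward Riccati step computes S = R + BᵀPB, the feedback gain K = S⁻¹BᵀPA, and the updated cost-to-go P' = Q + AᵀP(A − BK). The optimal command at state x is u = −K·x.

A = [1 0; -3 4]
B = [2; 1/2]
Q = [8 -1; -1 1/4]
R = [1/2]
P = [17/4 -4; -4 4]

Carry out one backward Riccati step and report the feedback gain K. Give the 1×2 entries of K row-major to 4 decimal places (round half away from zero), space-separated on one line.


BᵀP = [6.5000 -6.0000]
S = R + BᵀPB = [1/2] + [10.0000] = [10.5000]
BᵀPA = [24.5000 -24.0000]
K = S⁻¹·BᵀPA = [2.3333 -2.2857]
A−BK = [-3.6667 4.5714; -4.1667 5.1429]
AᵀP(A−BK) = [7.0833 -8.0000; -8.0000 9.1429]
P' = Q + AᵀP(A−BK) = [15.0833 -9.0000; -9.0000 9.3929]
tr(P') = 24.4762

2.3333 -2.2857


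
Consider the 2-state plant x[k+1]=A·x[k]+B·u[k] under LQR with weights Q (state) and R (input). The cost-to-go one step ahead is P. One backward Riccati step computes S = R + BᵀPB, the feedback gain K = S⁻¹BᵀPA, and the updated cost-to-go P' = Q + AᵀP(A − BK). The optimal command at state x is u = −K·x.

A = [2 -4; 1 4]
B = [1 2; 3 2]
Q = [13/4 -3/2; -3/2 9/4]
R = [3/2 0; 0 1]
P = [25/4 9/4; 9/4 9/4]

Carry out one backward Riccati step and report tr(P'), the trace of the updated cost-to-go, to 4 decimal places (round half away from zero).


BᵀP = [13.0000 9.0000; 17.0000 9.0000]
S = R + BᵀPB = [3/2 0; 0 1] + [40.0000 44.0000; 44.0000 52.0000] = [41.5000 44.0000; 44.0000 53.0000]
BᵀPA = [35.0000 -16.0000; 43.0000 -32.0000]
K = S⁻¹·BᵀPA = [-0.1404 2.1252; 0.9279 -2.3681]
A−BK = [0.2846 -1.3890; -0.4345 2.3605]
AᵀP(A−BK) = [1.2652 -4.5541; -4.5541 22.2239]
P' = Q + AᵀP(A−BK) = [4.5152 -6.0541; -6.0541 24.4739]
tr(P') = 28.9891

28.9891


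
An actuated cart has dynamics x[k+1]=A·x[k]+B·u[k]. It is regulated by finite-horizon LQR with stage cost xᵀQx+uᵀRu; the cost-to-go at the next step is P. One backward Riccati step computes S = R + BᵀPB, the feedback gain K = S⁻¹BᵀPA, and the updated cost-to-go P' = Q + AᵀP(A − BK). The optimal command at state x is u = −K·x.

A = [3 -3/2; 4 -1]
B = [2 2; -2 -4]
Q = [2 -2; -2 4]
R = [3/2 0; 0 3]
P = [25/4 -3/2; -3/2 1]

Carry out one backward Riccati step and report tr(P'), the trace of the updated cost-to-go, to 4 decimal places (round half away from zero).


BᵀP = [15.5000 -5.0000; 18.5000 -7.0000]
S = R + BᵀPB = [3/2 0; 0 3] + [41.0000 51.0000; 51.0000 65.0000] = [42.5000 51.0000; 51.0000 68.0000]
BᵀPA = [26.5000 -18.2500; 27.5000 -20.7500]
K = S⁻¹·BᵀPA = [1.3824 -0.6324; -0.6324 0.1691]
A−BK = [1.5000 -0.5735; 4.2353 -1.5882]
AᵀP(A−BK) = [17.0074 -6.5184; -6.5184 2.5313]
P' = Q + AᵀP(A−BK) = [19.0074 -8.5184; -8.5184 6.5313]
tr(P') = 25.5386

25.5386


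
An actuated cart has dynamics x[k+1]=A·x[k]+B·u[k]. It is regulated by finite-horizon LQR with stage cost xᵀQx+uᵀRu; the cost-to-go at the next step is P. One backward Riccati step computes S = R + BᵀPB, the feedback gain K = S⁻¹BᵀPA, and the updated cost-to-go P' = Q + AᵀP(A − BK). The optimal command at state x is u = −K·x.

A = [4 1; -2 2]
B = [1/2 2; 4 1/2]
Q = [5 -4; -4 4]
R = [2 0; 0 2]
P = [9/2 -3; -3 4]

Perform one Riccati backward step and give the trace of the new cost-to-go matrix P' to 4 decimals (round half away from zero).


BᵀP = [-9.7500 14.5000; 7.5000 -4.0000]
S = R + BᵀPB = [2 0; 0 2] + [53.1250 -12.2500; -12.2500 13.0000] = [55.1250 -12.2500; -12.2500 15.0000]
BᵀPA = [-68.0000 19.2500; 38.0000 -0.5000]
K = S⁻¹·BᵀPA = [-0.8193 0.4176; 1.8643 0.3077]
A−BK = [0.6811 0.1758; 0.3450 0.1758]
AᵀP(A−BK) = [9.4472 0.7033; 0.7033 0.6154]
P' = Q + AᵀP(A−BK) = [14.4472 -3.2967; -3.2967 4.6154]
tr(P') = 19.0626

19.0626


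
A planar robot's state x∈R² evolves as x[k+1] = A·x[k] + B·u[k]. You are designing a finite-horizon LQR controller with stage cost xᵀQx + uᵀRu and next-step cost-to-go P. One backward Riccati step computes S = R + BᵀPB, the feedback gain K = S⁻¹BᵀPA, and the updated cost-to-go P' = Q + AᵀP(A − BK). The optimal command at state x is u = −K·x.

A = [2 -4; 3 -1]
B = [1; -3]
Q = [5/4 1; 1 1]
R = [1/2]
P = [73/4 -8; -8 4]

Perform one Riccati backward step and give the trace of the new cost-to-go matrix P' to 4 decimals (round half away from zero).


25.3400

BᵀP = [42.2500 -20.0000]
S = R + BᵀPB = [1/2] + [102.2500] = [102.7500]
BᵀPA = [24.5000 -149.0000]
K = S⁻¹·BᵀPA = [0.2384 -1.4501]
A−BK = [1.7616 -2.5499; 3.7153 -5.3504]
AᵀP(A−BK) = [7.1582 -10.4720; -10.4720 15.9319]
P' = Q + AᵀP(A−BK) = [8.4082 -9.4720; -9.4720 16.9319]
tr(P') = 25.3400


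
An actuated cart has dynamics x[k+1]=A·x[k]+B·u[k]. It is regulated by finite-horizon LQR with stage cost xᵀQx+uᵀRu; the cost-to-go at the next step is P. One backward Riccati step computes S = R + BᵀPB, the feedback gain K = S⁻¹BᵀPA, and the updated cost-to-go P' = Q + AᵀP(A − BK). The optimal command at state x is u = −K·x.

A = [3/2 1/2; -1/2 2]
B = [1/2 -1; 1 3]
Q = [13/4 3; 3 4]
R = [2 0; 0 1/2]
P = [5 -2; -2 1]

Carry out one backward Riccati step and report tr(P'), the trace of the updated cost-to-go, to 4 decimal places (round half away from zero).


BᵀP = [0.5000 0.0000; -11.0000 5.0000]
S = R + BᵀPB = [2 0; 0 1/2] + [0.2500 -0.5000; -0.5000 26.0000] = [2.2500 -0.5000; -0.5000 26.5000]
BᵀPA = [0.7500 0.2500; -19.0000 4.5000]
K = S⁻¹·BᵀPA = [0.1747 0.1495; -0.7137 0.1726]
A−BK = [0.6989 0.5979; 1.4663 1.3326]
AᵀP(A−BK) = [0.8089 0.4179; 0.4179 0.4358]
P' = Q + AᵀP(A−BK) = [4.0589 3.4179; 3.4179 4.4358]
tr(P') = 8.4947

8.4947


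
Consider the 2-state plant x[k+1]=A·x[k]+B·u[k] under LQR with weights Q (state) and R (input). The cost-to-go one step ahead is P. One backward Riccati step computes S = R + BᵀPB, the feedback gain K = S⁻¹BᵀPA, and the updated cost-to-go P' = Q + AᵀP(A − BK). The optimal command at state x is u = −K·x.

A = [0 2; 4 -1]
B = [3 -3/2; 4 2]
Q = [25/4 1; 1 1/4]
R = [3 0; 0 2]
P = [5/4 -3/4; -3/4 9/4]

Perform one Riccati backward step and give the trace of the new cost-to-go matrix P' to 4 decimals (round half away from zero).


BᵀP = [0.7500 6.7500; -3.3750 5.6250]
S = R + BᵀPB = [3 0; 0 2] + [29.2500 12.3750; 12.3750 16.3125] = [32.2500 12.3750; 12.3750 18.3125]
BᵀPA = [27.0000 -5.2500; 22.5000 -12.3750]
K = S⁻¹·BᵀPA = [0.4938 0.1303; 0.8950 -0.7638]
A−BK = [-0.1389 0.4634; 0.2349 0.0064]
AᵀP(A−BK) = [2.5306 -1.3322; -1.3322 1.4818]
P' = Q + AᵀP(A−BK) = [8.7806 -0.3322; -0.3322 1.7318]
tr(P') = 10.5124

10.5124


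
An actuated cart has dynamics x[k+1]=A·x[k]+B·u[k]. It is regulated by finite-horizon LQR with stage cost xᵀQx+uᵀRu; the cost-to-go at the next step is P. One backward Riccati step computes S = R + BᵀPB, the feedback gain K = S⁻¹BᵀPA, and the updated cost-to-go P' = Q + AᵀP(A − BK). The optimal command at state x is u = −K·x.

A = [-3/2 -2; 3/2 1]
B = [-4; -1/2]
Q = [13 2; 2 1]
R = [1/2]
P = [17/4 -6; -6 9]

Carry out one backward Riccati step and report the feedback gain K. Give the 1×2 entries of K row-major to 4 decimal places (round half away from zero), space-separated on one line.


BᵀP = [-14.0000 19.5000]
S = R + BᵀPB = [1/2] + [46.2500] = [46.7500]
BᵀPA = [50.2500 47.5000]
K = S⁻¹·BᵀPA = [1.0749 1.0160]
A−BK = [2.7995 2.0642; 2.0374 1.5080]
AᵀP(A−BK) = [2.8005 2.1939; 2.1939 1.7380]
P' = Q + AᵀP(A−BK) = [15.8005 4.1939; 4.1939 2.7380]
tr(P') = 18.5384

1.0749 1.0160


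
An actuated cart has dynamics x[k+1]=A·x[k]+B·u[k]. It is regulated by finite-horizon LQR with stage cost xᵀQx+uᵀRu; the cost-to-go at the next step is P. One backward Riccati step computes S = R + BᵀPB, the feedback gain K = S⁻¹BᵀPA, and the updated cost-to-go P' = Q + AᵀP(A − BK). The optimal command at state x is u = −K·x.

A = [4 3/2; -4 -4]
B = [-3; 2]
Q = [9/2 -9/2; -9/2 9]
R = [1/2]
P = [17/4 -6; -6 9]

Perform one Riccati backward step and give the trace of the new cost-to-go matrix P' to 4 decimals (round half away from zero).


BᵀP = [-24.7500 36.0000]
S = R + BᵀPB = [1/2] + [146.2500] = [146.7500]
BᵀPA = [-243.0000 -181.1250]
K = S⁻¹·BᵀPA = [-1.6559 -1.2342]
A−BK = [-0.9676 -2.2027; -0.6882 -1.5315]
AᵀP(A−BK) = [1.6218 1.5792; 1.5792 2.0104]
P' = Q + AᵀP(A−BK) = [6.1218 -2.9208; -2.9208 11.0104]
tr(P') = 17.1322

17.1322


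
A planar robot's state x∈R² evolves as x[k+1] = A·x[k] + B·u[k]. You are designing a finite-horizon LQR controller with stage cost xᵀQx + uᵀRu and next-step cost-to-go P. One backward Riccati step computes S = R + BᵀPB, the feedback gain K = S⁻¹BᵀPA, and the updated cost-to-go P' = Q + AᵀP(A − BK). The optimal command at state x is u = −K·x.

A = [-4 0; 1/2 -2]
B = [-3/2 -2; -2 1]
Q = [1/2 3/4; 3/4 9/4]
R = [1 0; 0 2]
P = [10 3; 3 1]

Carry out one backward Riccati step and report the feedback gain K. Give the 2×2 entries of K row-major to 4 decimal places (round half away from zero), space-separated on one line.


BᵀP = [-21.0000 -6.5000; -17.0000 -5.0000]
S = R + BᵀPB = [1 0; 0 2] + [44.5000 35.5000; 35.5000 29.0000] = [45.5000 35.5000; 35.5000 31.0000]
BᵀPA = [80.7500 13.0000; 65.5000 10.0000]
K = S⁻¹·BᵀPA = [1.1847 0.3195; 0.7562 -0.0433]
A−BK = [-0.7105 0.3927; 2.1131 -1.3178]
AᵀP(A−BK) = [3.0524 0.0366; 0.0366 0.2795]
P' = Q + AᵀP(A−BK) = [3.5524 0.7866; 0.7866 2.5295]
tr(P') = 6.0819

1.1847 0.3195 0.7562 -0.0433


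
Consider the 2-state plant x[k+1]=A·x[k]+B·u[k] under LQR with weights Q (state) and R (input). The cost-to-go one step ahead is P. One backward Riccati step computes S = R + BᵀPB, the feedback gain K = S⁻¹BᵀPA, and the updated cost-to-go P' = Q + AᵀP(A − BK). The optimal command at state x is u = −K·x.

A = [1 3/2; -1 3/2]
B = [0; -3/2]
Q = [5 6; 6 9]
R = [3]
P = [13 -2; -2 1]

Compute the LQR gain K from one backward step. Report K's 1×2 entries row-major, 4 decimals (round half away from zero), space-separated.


0.8571 0.4286

BᵀP = [3.0000 -1.5000]
S = R + BᵀPB = [3] + [2.2500] = [5.2500]
BᵀPA = [4.5000 2.2500]
K = S⁻¹·BᵀPA = [0.8571 0.4286]
A−BK = [1.0000 1.5000; 0.2857 2.1429]
AᵀP(A−BK) = [14.1429 16.0714; 16.0714 21.5357]
P' = Q + AᵀP(A−BK) = [19.1429 22.0714; 22.0714 30.5357]
tr(P') = 49.6786


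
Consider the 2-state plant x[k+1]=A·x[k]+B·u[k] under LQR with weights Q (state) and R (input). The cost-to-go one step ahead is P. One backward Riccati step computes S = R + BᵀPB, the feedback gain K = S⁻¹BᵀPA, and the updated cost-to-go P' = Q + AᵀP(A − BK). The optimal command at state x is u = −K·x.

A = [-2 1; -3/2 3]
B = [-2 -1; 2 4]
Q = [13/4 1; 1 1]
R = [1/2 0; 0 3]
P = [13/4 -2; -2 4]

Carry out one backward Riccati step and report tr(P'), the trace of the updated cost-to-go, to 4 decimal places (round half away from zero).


11.6854

BᵀP = [-10.5000 12.0000; -11.2500 18.0000]
S = R + BᵀPB = [1/2 0; 0 3] + [45.0000 58.5000; 58.5000 83.2500] = [45.5000 58.5000; 58.5000 86.2500]
BᵀPA = [3.0000 25.5000; -4.5000 42.7500]
K = S⁻¹·BᵀPA = [1.0396 -0.6004; -0.7573 0.9029]
A−BK = [-0.6781 0.7020; -0.5500 0.5892]
AᵀP(A−BK) = [3.4735 -3.6355; -3.6355 3.9619]
P' = Q + AᵀP(A−BK) = [6.7235 -2.6355; -2.6355 4.9619]
tr(P') = 11.6854


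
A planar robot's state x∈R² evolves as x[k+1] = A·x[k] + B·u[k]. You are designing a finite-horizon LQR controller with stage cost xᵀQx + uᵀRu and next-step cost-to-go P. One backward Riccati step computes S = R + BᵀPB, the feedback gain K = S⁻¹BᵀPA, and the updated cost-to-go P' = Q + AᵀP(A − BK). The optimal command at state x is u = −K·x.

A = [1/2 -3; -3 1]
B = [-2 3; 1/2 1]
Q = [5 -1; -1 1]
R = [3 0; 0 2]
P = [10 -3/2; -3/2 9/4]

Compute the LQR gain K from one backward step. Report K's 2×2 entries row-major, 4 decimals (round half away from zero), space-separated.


-1.2164 0.9443 -0.5830 -0.3855

BᵀP = [-20.7500 4.1250; 28.5000 -2.2500]
S = R + BᵀPB = [3 0; 0 2] + [43.5625 -58.1250; -58.1250 83.2500] = [46.5625 -58.1250; -58.1250 85.2500]
BᵀPA = [-22.7500 66.3750; 21.0000 -87.7500]
K = S⁻¹·BᵀPA = [-1.2164 0.9443; -0.5830 -0.3855]
A−BK = [-0.1837 0.0451; -1.8088 0.9134]
AᵀP(A−BK) = [11.8206 -6.4223; -6.4223 4.7461]
P' = Q + AᵀP(A−BK) = [16.8206 -7.4223; -7.4223 5.7461]
tr(P') = 22.5666
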